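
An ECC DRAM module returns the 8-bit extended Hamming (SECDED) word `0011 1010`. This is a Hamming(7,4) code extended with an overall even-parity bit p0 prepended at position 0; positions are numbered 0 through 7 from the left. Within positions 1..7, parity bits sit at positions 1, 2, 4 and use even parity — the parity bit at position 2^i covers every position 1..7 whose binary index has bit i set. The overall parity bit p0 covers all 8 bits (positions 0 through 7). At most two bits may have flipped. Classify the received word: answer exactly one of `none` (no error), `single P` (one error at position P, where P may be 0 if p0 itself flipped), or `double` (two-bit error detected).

s1: b1⊕b3⊕b5⊕b7 = 0⊕1⊕0⊕0 = 1
s2: b2⊕b3⊕b6⊕b7 = 1⊕1⊕1⊕0 = 1
s4: b4⊕b5⊕b6⊕b7 = 1⊕0⊕1⊕0 = 0
Syndrome (s4...s1) = 011 → position 3.
Overall parity (XOR of all 8 bits, including p0): 0⊕0⊕1⊕1⊕1⊕0⊕1⊕0 = 0
Overall=0, syndrome position=3 → double-bit error detected (uncorrectable).

double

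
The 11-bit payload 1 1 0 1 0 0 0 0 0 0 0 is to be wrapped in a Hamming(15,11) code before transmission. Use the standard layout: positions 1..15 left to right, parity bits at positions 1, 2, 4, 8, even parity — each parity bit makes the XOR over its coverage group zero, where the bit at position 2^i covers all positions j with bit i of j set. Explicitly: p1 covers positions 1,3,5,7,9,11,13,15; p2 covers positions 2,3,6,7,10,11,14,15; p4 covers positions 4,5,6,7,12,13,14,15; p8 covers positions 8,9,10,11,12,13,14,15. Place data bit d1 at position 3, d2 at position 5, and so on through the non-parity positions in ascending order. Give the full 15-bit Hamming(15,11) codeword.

Place data bits at non-power-of-two positions: b3=1, b5=1, b6=0, b7=1, b9=0, b10=0, b11=0, b12=0, b13=0, b14=0, b15=0.
p1 = XOR of data positions {3,5,7,9,11,13,15} = 1⊕1⊕1⊕0⊕0⊕0⊕0 = 1
p2 = XOR of data positions {3,6,7,10,11,14,15} = 1⊕0⊕1⊕0⊕0⊕0⊕0 = 0
p4 = XOR of data positions {5,6,7,12,13,14,15} = 1⊕0⊕1⊕0⊕0⊕0⊕0 = 0
p8 = XOR of data positions {9,10,11,12,13,14,15} = 0⊕0⊕0⊕0⊕0⊕0⊕0 = 0
Codeword b1..b15 = 101010100000000

101010100000000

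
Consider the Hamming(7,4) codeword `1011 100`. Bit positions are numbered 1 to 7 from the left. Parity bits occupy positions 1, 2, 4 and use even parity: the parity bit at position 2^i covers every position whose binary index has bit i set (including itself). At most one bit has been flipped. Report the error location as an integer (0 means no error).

s1: b1⊕b3⊕b5⊕b7 = 1⊕1⊕1⊕0 = 1
s2: b2⊕b3⊕b6⊕b7 = 0⊕1⊕0⊕0 = 1
s4: b4⊕b5⊕b6⊕b7 = 1⊕1⊕0⊕0 = 0
Syndrome (s4...s1) = 011 → position 3.

3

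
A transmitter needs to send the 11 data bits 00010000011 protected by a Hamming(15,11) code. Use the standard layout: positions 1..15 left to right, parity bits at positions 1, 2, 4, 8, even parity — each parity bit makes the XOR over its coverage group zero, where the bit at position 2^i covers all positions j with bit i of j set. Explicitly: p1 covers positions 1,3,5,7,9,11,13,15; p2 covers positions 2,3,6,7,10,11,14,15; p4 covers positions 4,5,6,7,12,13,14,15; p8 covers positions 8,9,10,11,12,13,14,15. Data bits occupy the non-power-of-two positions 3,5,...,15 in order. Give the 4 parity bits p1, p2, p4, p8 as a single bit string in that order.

0110

Place data bits at non-power-of-two positions: b3=0, b5=0, b6=0, b7=1, b9=0, b10=0, b11=0, b12=0, b13=0, b14=1, b15=1.
p1 = XOR of data positions {3,5,7,9,11,13,15} = 0⊕0⊕1⊕0⊕0⊕0⊕1 = 0
p2 = XOR of data positions {3,6,7,10,11,14,15} = 0⊕0⊕1⊕0⊕0⊕1⊕1 = 1
p4 = XOR of data positions {5,6,7,12,13,14,15} = 0⊕0⊕1⊕0⊕0⊕1⊕1 = 1
p8 = XOR of data positions {9,10,11,12,13,14,15} = 0⊕0⊕0⊕0⊕0⊕1⊕1 = 0
Parity bits p1,p2,p4,p8 = 0110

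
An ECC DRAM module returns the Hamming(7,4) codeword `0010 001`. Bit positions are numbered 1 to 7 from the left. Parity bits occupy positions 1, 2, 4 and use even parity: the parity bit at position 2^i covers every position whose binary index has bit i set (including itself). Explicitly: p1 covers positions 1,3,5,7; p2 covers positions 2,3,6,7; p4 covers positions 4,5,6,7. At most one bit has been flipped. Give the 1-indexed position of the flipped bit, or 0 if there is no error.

4

s1: b1⊕b3⊕b5⊕b7 = 0⊕1⊕0⊕1 = 0
s2: b2⊕b3⊕b6⊕b7 = 0⊕1⊕0⊕1 = 0
s4: b4⊕b5⊕b6⊕b7 = 0⊕0⊕0⊕1 = 1
Syndrome (s4...s1) = 100 → position 4.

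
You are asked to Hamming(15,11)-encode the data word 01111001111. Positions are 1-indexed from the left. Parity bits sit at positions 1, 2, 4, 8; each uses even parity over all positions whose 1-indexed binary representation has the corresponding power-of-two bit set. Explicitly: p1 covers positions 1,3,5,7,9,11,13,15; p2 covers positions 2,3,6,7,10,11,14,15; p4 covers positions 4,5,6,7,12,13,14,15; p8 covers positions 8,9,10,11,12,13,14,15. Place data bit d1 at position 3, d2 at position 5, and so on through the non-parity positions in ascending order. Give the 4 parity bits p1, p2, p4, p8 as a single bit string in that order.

Place data bits at non-power-of-two positions: b3=0, b5=1, b6=1, b7=1, b9=1, b10=0, b11=0, b12=1, b13=1, b14=1, b15=1.
p1 = XOR of data positions {3,5,7,9,11,13,15} = 0⊕1⊕1⊕1⊕0⊕1⊕1 = 1
p2 = XOR of data positions {3,6,7,10,11,14,15} = 0⊕1⊕1⊕0⊕0⊕1⊕1 = 0
p4 = XOR of data positions {5,6,7,12,13,14,15} = 1⊕1⊕1⊕1⊕1⊕1⊕1 = 1
p8 = XOR of data positions {9,10,11,12,13,14,15} = 1⊕0⊕0⊕1⊕1⊕1⊕1 = 1
Parity bits p1,p2,p4,p8 = 1011

1011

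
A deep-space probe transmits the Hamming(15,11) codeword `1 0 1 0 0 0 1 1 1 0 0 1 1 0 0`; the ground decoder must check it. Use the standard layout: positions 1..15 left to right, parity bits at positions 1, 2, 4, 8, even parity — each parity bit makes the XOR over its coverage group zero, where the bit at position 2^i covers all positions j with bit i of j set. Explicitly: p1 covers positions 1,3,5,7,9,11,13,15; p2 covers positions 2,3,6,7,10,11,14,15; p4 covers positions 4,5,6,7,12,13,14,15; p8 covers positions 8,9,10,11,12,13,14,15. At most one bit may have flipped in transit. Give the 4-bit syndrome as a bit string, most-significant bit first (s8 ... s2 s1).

0101

s1: b1⊕b3⊕b5⊕b7⊕b9⊕b11⊕b13⊕b15 = 1⊕1⊕0⊕1⊕1⊕0⊕1⊕0 = 1
s2: b2⊕b3⊕b6⊕b7⊕b10⊕b11⊕b14⊕b15 = 0⊕1⊕0⊕1⊕0⊕0⊕0⊕0 = 0
s4: b4⊕b5⊕b6⊕b7⊕b12⊕b13⊕b14⊕b15 = 0⊕0⊕0⊕1⊕1⊕1⊕0⊕0 = 1
s8: b8⊕b9⊕b10⊕b11⊕b12⊕b13⊕b14⊕b15 = 1⊕1⊕0⊕0⊕1⊕1⊕0⊕0 = 0
Syndrome (s8...s1) = 0101 → position 5.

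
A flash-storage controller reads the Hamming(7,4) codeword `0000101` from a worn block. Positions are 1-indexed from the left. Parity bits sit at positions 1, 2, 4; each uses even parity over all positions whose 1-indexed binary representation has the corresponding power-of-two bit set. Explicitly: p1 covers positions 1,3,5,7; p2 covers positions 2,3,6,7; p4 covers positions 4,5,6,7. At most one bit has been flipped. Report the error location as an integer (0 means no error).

2

s1: b1⊕b3⊕b5⊕b7 = 0⊕0⊕1⊕1 = 0
s2: b2⊕b3⊕b6⊕b7 = 0⊕0⊕0⊕1 = 1
s4: b4⊕b5⊕b6⊕b7 = 0⊕1⊕0⊕1 = 0
Syndrome (s4...s1) = 010 → position 2.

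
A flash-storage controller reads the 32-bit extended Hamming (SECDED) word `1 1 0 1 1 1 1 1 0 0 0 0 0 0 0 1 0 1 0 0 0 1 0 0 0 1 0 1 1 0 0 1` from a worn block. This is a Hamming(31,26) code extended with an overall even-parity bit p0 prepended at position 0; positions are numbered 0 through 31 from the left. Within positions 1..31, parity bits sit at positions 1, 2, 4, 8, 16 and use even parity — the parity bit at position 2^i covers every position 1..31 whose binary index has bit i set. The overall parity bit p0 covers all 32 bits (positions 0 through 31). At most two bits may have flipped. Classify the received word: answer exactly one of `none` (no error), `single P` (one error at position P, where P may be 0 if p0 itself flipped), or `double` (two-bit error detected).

double

s1: b1⊕b3⊕b5⊕b7⊕b9⊕b11⊕b13⊕b15⊕b17⊕b19⊕b21⊕b23⊕b25⊕b27⊕b29⊕b31 = 1⊕1⊕1⊕1⊕0⊕0⊕0⊕1⊕1⊕0⊕1⊕0⊕1⊕1⊕0⊕1 = 0
s2: b2⊕b3⊕b6⊕b7⊕b10⊕b11⊕b14⊕b15⊕b18⊕b19⊕b22⊕b23⊕b26⊕b27⊕b30⊕b31 = 0⊕1⊕1⊕1⊕0⊕0⊕0⊕1⊕0⊕0⊕0⊕0⊕0⊕1⊕0⊕1 = 0
s4: b4⊕b5⊕b6⊕b7⊕b12⊕b13⊕b14⊕b15⊕b20⊕b21⊕b22⊕b23⊕b28⊕b29⊕b30⊕b31 = 1⊕1⊕1⊕1⊕0⊕0⊕0⊕1⊕0⊕1⊕0⊕0⊕1⊕0⊕0⊕1 = 0
s8: b8⊕b9⊕b10⊕b11⊕b12⊕b13⊕b14⊕b15⊕b24⊕b25⊕b26⊕b27⊕b28⊕b29⊕b30⊕b31 = 0⊕0⊕0⊕0⊕0⊕0⊕0⊕1⊕0⊕1⊕0⊕1⊕1⊕0⊕0⊕1 = 1
s16: b16⊕b17⊕b18⊕b19⊕b20⊕b21⊕b22⊕b23⊕b24⊕b25⊕b26⊕b27⊕b28⊕b29⊕b30⊕b31 = 0⊕1⊕0⊕0⊕0⊕1⊕0⊕0⊕0⊕1⊕0⊕1⊕1⊕0⊕0⊕1 = 0
Syndrome (s16...s1) = 01000 → position 8.
Overall parity (XOR of all 32 bits, including p0): 1⊕1⊕0⊕1⊕1⊕1⊕1⊕1⊕0⊕0⊕0⊕0⊕0⊕0⊕0⊕1⊕0⊕1⊕0⊕0⊕0⊕1⊕0⊕0⊕0⊕1⊕0⊕1⊕1⊕0⊕0⊕1 = 0
Overall=0, syndrome position=8 → double-bit error detected (uncorrectable).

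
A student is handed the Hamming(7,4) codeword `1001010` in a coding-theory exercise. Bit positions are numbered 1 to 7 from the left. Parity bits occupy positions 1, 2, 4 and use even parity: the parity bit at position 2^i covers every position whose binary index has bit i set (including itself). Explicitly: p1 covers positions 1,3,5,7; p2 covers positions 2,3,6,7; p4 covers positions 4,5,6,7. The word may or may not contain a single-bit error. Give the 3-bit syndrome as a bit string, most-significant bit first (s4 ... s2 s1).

s1: b1⊕b3⊕b5⊕b7 = 1⊕0⊕0⊕0 = 1
s2: b2⊕b3⊕b6⊕b7 = 0⊕0⊕1⊕0 = 1
s4: b4⊕b5⊕b6⊕b7 = 1⊕0⊕1⊕0 = 0
Syndrome (s4...s1) = 011 → position 3.

011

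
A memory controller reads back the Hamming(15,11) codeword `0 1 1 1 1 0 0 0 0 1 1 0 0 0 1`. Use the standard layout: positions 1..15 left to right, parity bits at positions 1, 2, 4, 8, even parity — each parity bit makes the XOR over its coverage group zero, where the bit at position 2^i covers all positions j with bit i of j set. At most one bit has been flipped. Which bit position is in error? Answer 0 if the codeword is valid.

14

s1: b1⊕b3⊕b5⊕b7⊕b9⊕b11⊕b13⊕b15 = 0⊕1⊕1⊕0⊕0⊕1⊕0⊕1 = 0
s2: b2⊕b3⊕b6⊕b7⊕b10⊕b11⊕b14⊕b15 = 1⊕1⊕0⊕0⊕1⊕1⊕0⊕1 = 1
s4: b4⊕b5⊕b6⊕b7⊕b12⊕b13⊕b14⊕b15 = 1⊕1⊕0⊕0⊕0⊕0⊕0⊕1 = 1
s8: b8⊕b9⊕b10⊕b11⊕b12⊕b13⊕b14⊕b15 = 0⊕0⊕1⊕1⊕0⊕0⊕0⊕1 = 1
Syndrome (s8...s1) = 1110 → position 14.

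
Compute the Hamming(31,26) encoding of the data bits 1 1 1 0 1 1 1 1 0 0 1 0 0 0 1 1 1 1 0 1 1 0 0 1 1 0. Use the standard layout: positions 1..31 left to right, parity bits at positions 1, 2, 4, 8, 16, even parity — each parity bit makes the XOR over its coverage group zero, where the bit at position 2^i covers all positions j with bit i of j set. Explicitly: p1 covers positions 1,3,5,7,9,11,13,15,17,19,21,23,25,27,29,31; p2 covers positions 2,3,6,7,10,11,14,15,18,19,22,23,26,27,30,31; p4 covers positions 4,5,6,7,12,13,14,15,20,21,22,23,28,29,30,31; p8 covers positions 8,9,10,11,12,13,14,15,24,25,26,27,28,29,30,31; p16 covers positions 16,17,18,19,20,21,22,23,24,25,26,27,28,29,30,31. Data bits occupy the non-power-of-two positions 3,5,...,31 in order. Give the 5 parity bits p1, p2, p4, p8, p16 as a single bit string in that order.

Place data bits at non-power-of-two positions: b3=1, b5=1, b6=1, b7=0, b9=1, b10=1, b11=1, b12=1, b13=0, b14=0, b15=1, b17=0, b18=0, b19=0, b20=1, b21=1, b22=1, b23=1, b24=0, b25=1, b26=1, b27=0, b28=0, b29=1, b30=1, b31=0.
p1 = XOR of data positions {3,5,7,9,11,13,15,17,19,21,23,25,27,29,31} = 1⊕1⊕0⊕1⊕1⊕0⊕1⊕0⊕0⊕1⊕1⊕1⊕0⊕1⊕0 = 1
p2 = XOR of data positions {3,6,7,10,11,14,15,18,19,22,23,26,27,30,31} = 1⊕1⊕0⊕1⊕1⊕0⊕1⊕0⊕0⊕1⊕1⊕1⊕0⊕1⊕0 = 1
p4 = XOR of data positions {5,6,7,12,13,14,15,20,21,22,23,28,29,30,31} = 1⊕1⊕0⊕1⊕0⊕0⊕1⊕1⊕1⊕1⊕1⊕0⊕1⊕1⊕0 = 0
p8 = XOR of data positions {9,10,11,12,13,14,15,24,25,26,27,28,29,30,31} = 1⊕1⊕1⊕1⊕0⊕0⊕1⊕0⊕1⊕1⊕0⊕0⊕1⊕1⊕0 = 1
p16 = XOR of data positions {17,18,19,20,21,22,23,24,25,26,27,28,29,30,31} = 0⊕0⊕0⊕1⊕1⊕1⊕1⊕0⊕1⊕1⊕0⊕0⊕1⊕1⊕0 = 0
Parity bits p1,p2,p4,p8,p16 = 11010

11010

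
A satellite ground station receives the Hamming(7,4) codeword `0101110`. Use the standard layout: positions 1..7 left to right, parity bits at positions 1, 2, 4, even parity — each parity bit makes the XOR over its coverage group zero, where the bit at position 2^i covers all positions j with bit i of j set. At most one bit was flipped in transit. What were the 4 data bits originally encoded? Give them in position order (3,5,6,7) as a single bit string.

0010

s1: b1⊕b3⊕b5⊕b7 = 0⊕0⊕1⊕0 = 1
s2: b2⊕b3⊕b6⊕b7 = 1⊕0⊕1⊕0 = 0
s4: b4⊕b5⊕b6⊕b7 = 1⊕1⊕1⊕0 = 1
Syndrome (s4...s1) = 101 → position 5.
Flip bit 5: corrected codeword = 0101010
Data bits at positions 3,5,6,7: 0010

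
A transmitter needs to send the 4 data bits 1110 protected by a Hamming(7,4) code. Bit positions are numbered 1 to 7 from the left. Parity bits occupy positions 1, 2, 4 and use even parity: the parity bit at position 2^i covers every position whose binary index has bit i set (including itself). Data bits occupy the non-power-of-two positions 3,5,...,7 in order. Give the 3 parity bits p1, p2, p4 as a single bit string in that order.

Place data bits at non-power-of-two positions: b3=1, b5=1, b6=1, b7=0.
p1 = XOR of data positions {3,5,7} = 1⊕1⊕0 = 0
p2 = XOR of data positions {3,6,7} = 1⊕1⊕0 = 0
p4 = XOR of data positions {5,6,7} = 1⊕1⊕0 = 0
Parity bits p1,p2,p4 = 000

000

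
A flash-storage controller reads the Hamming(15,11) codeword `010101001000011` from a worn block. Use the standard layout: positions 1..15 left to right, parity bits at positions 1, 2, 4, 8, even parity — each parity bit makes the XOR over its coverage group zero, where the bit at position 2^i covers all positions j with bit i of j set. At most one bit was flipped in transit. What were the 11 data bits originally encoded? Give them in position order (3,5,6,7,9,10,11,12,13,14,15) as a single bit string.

00101000011

s1: b1⊕b3⊕b5⊕b7⊕b9⊕b11⊕b13⊕b15 = 0⊕0⊕0⊕0⊕1⊕0⊕0⊕1 = 0
s2: b2⊕b3⊕b6⊕b7⊕b10⊕b11⊕b14⊕b15 = 1⊕0⊕1⊕0⊕0⊕0⊕1⊕1 = 0
s4: b4⊕b5⊕b6⊕b7⊕b12⊕b13⊕b14⊕b15 = 1⊕0⊕1⊕0⊕0⊕0⊕1⊕1 = 0
s8: b8⊕b9⊕b10⊕b11⊕b12⊕b13⊕b14⊕b15 = 0⊕1⊕0⊕0⊕0⊕0⊕1⊕1 = 1
Syndrome (s8...s1) = 1000 → position 8.
Flip bit 8: corrected codeword = 010101011000011
Data bits at positions 3,5,6,7,9,10,11,12,13,14,15: 00101000011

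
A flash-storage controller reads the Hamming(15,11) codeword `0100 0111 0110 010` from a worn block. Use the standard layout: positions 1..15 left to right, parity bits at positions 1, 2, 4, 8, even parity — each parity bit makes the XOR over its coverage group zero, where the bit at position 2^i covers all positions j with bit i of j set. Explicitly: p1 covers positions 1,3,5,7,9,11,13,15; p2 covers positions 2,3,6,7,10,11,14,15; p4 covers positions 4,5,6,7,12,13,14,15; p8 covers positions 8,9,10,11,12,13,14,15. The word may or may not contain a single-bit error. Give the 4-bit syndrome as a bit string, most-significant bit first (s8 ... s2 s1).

0100

s1: b1⊕b3⊕b5⊕b7⊕b9⊕b11⊕b13⊕b15 = 0⊕0⊕0⊕1⊕0⊕1⊕0⊕0 = 0
s2: b2⊕b3⊕b6⊕b7⊕b10⊕b11⊕b14⊕b15 = 1⊕0⊕1⊕1⊕1⊕1⊕1⊕0 = 0
s4: b4⊕b5⊕b6⊕b7⊕b12⊕b13⊕b14⊕b15 = 0⊕0⊕1⊕1⊕0⊕0⊕1⊕0 = 1
s8: b8⊕b9⊕b10⊕b11⊕b12⊕b13⊕b14⊕b15 = 1⊕0⊕1⊕1⊕0⊕0⊕1⊕0 = 0
Syndrome (s8...s1) = 0100 → position 4.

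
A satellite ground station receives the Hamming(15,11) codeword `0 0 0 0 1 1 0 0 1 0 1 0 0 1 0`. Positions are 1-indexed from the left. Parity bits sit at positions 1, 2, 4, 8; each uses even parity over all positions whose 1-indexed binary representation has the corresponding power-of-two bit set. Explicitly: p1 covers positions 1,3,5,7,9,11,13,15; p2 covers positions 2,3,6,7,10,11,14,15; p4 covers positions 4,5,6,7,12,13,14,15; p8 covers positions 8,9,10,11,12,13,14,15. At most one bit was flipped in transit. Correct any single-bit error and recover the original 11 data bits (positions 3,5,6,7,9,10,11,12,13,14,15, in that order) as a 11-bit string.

01101010011

s1: b1⊕b3⊕b5⊕b7⊕b9⊕b11⊕b13⊕b15 = 0⊕0⊕1⊕0⊕1⊕1⊕0⊕0 = 1
s2: b2⊕b3⊕b6⊕b7⊕b10⊕b11⊕b14⊕b15 = 0⊕0⊕1⊕0⊕0⊕1⊕1⊕0 = 1
s4: b4⊕b5⊕b6⊕b7⊕b12⊕b13⊕b14⊕b15 = 0⊕1⊕1⊕0⊕0⊕0⊕1⊕0 = 1
s8: b8⊕b9⊕b10⊕b11⊕b12⊕b13⊕b14⊕b15 = 0⊕1⊕0⊕1⊕0⊕0⊕1⊕0 = 1
Syndrome (s8...s1) = 1111 → position 15.
Flip bit 15: corrected codeword = 000011001010011
Data bits at positions 3,5,6,7,9,10,11,12,13,14,15: 01101010011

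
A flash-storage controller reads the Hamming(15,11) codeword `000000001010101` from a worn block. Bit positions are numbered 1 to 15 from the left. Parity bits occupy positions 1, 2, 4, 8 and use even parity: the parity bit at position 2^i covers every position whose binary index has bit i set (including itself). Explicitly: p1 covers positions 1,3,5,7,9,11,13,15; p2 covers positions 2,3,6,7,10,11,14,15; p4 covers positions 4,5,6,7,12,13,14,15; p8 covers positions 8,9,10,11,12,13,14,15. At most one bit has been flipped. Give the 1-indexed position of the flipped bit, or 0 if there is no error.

s1: b1⊕b3⊕b5⊕b7⊕b9⊕b11⊕b13⊕b15 = 0⊕0⊕0⊕0⊕1⊕1⊕1⊕1 = 0
s2: b2⊕b3⊕b6⊕b7⊕b10⊕b11⊕b14⊕b15 = 0⊕0⊕0⊕0⊕0⊕1⊕0⊕1 = 0
s4: b4⊕b5⊕b6⊕b7⊕b12⊕b13⊕b14⊕b15 = 0⊕0⊕0⊕0⊕0⊕1⊕0⊕1 = 0
s8: b8⊕b9⊕b10⊕b11⊕b12⊕b13⊕b14⊕b15 = 0⊕1⊕0⊕1⊕0⊕1⊕0⊕1 = 0
Syndrome (s8...s1) = 0000 → position 0 (no error).

0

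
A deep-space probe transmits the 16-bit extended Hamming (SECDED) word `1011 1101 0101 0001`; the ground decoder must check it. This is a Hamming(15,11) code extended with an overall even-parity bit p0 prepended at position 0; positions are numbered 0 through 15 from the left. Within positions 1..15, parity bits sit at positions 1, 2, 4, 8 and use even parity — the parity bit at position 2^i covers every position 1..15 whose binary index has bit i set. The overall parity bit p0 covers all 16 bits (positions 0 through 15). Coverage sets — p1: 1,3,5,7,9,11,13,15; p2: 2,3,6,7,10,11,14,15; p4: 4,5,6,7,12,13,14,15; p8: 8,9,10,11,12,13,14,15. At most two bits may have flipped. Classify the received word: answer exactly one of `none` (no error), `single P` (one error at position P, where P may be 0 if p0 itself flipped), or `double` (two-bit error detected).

s1: b1⊕b3⊕b5⊕b7⊕b9⊕b11⊕b13⊕b15 = 0⊕1⊕1⊕1⊕1⊕1⊕0⊕1 = 0
s2: b2⊕b3⊕b6⊕b7⊕b10⊕b11⊕b14⊕b15 = 1⊕1⊕0⊕1⊕0⊕1⊕0⊕1 = 1
s4: b4⊕b5⊕b6⊕b7⊕b12⊕b13⊕b14⊕b15 = 1⊕1⊕0⊕1⊕0⊕0⊕0⊕1 = 0
s8: b8⊕b9⊕b10⊕b11⊕b12⊕b13⊕b14⊕b15 = 0⊕1⊕0⊕1⊕0⊕0⊕0⊕1 = 1
Syndrome (s8...s1) = 1010 → position 10.
Overall parity (XOR of all 16 bits, including p0): 1⊕0⊕1⊕1⊕1⊕1⊕0⊕1⊕0⊕1⊕0⊕1⊕0⊕0⊕0⊕1 = 1
Overall=1, syndrome position=10 → single-bit error at position 10.

single 10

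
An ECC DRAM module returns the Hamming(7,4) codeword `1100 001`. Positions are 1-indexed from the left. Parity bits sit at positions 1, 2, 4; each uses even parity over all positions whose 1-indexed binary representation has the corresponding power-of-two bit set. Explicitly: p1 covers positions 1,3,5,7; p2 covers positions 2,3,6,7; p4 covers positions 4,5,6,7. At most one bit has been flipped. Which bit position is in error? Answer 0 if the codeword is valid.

4

s1: b1⊕b3⊕b5⊕b7 = 1⊕0⊕0⊕1 = 0
s2: b2⊕b3⊕b6⊕b7 = 1⊕0⊕0⊕1 = 0
s4: b4⊕b5⊕b6⊕b7 = 0⊕0⊕0⊕1 = 1
Syndrome (s4...s1) = 100 → position 4.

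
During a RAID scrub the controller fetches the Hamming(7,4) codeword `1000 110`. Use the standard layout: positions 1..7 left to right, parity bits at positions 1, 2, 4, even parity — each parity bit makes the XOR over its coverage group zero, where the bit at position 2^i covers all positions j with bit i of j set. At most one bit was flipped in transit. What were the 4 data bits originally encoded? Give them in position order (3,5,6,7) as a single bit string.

s1: b1⊕b3⊕b5⊕b7 = 1⊕0⊕1⊕0 = 0
s2: b2⊕b3⊕b6⊕b7 = 0⊕0⊕1⊕0 = 1
s4: b4⊕b5⊕b6⊕b7 = 0⊕1⊕1⊕0 = 0
Syndrome (s4...s1) = 010 → position 2.
Flip bit 2: corrected codeword = 1100110
Data bits at positions 3,5,6,7: 0110

0110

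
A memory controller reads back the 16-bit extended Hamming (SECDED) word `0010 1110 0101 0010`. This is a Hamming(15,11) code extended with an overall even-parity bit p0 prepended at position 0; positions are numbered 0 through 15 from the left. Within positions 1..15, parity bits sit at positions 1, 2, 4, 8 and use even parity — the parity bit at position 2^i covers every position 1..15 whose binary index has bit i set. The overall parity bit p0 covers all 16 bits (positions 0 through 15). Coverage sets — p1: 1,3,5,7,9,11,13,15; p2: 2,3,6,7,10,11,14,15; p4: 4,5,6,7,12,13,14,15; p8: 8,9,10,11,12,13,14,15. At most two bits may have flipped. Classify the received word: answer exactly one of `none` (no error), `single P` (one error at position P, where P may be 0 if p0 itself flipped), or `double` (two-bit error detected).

s1: b1⊕b3⊕b5⊕b7⊕b9⊕b11⊕b13⊕b15 = 0⊕0⊕1⊕0⊕1⊕1⊕0⊕0 = 1
s2: b2⊕b3⊕b6⊕b7⊕b10⊕b11⊕b14⊕b15 = 1⊕0⊕1⊕0⊕0⊕1⊕1⊕0 = 0
s4: b4⊕b5⊕b6⊕b7⊕b12⊕b13⊕b14⊕b15 = 1⊕1⊕1⊕0⊕0⊕0⊕1⊕0 = 0
s8: b8⊕b9⊕b10⊕b11⊕b12⊕b13⊕b14⊕b15 = 0⊕1⊕0⊕1⊕0⊕0⊕1⊕0 = 1
Syndrome (s8...s1) = 1001 → position 9.
Overall parity (XOR of all 16 bits, including p0): 0⊕0⊕1⊕0⊕1⊕1⊕1⊕0⊕0⊕1⊕0⊕1⊕0⊕0⊕1⊕0 = 1
Overall=1, syndrome position=9 → single-bit error at position 9.

single 9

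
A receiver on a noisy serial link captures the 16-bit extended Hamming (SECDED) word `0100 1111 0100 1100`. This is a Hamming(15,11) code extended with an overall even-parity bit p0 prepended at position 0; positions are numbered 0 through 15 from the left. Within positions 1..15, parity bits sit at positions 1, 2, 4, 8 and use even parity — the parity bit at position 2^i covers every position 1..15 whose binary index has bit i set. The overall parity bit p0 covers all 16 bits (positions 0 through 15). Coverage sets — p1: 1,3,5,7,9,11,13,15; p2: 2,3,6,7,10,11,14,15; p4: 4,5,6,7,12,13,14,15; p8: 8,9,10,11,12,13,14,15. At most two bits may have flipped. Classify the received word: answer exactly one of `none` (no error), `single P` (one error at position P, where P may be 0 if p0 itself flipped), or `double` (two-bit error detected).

double

s1: b1⊕b3⊕b5⊕b7⊕b9⊕b11⊕b13⊕b15 = 1⊕0⊕1⊕1⊕1⊕0⊕1⊕0 = 1
s2: b2⊕b3⊕b6⊕b7⊕b10⊕b11⊕b14⊕b15 = 0⊕0⊕1⊕1⊕0⊕0⊕0⊕0 = 0
s4: b4⊕b5⊕b6⊕b7⊕b12⊕b13⊕b14⊕b15 = 1⊕1⊕1⊕1⊕1⊕1⊕0⊕0 = 0
s8: b8⊕b9⊕b10⊕b11⊕b12⊕b13⊕b14⊕b15 = 0⊕1⊕0⊕0⊕1⊕1⊕0⊕0 = 1
Syndrome (s8...s1) = 1001 → position 9.
Overall parity (XOR of all 16 bits, including p0): 0⊕1⊕0⊕0⊕1⊕1⊕1⊕1⊕0⊕1⊕0⊕0⊕1⊕1⊕0⊕0 = 0
Overall=0, syndrome position=9 → double-bit error detected (uncorrectable).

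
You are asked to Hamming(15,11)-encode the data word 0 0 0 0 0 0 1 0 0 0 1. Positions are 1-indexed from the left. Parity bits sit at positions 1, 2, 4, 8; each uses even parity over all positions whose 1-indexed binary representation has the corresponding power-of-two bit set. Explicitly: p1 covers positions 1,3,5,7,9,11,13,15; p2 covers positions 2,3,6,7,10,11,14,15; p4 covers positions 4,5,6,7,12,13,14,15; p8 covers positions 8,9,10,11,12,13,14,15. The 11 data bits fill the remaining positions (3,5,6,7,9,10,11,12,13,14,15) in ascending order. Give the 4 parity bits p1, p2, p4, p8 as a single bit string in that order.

0010

Place data bits at non-power-of-two positions: b3=0, b5=0, b6=0, b7=0, b9=0, b10=0, b11=1, b12=0, b13=0, b14=0, b15=1.
p1 = XOR of data positions {3,5,7,9,11,13,15} = 0⊕0⊕0⊕0⊕1⊕0⊕1 = 0
p2 = XOR of data positions {3,6,7,10,11,14,15} = 0⊕0⊕0⊕0⊕1⊕0⊕1 = 0
p4 = XOR of data positions {5,6,7,12,13,14,15} = 0⊕0⊕0⊕0⊕0⊕0⊕1 = 1
p8 = XOR of data positions {9,10,11,12,13,14,15} = 0⊕0⊕1⊕0⊕0⊕0⊕1 = 0
Parity bits p1,p2,p4,p8 = 0010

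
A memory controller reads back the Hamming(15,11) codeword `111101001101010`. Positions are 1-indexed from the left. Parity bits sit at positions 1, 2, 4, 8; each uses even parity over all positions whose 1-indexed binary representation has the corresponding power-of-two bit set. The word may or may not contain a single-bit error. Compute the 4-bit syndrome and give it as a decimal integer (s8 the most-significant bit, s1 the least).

3

s1: b1⊕b3⊕b5⊕b7⊕b9⊕b11⊕b13⊕b15 = 1⊕1⊕0⊕0⊕1⊕0⊕0⊕0 = 1
s2: b2⊕b3⊕b6⊕b7⊕b10⊕b11⊕b14⊕b15 = 1⊕1⊕1⊕0⊕1⊕0⊕1⊕0 = 1
s4: b4⊕b5⊕b6⊕b7⊕b12⊕b13⊕b14⊕b15 = 1⊕0⊕1⊕0⊕1⊕0⊕1⊕0 = 0
s8: b8⊕b9⊕b10⊕b11⊕b12⊕b13⊕b14⊕b15 = 0⊕1⊕1⊕0⊕1⊕0⊕1⊕0 = 0
Syndrome (s8...s1) = 0011 → position 3.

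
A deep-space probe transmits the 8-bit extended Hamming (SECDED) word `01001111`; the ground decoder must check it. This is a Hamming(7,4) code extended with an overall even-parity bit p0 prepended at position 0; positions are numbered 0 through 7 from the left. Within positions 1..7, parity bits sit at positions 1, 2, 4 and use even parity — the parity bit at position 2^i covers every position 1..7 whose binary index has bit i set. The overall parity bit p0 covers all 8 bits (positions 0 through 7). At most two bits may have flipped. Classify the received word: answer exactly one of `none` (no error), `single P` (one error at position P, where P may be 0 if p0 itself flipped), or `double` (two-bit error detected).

s1: b1⊕b3⊕b5⊕b7 = 1⊕0⊕1⊕1 = 1
s2: b2⊕b3⊕b6⊕b7 = 0⊕0⊕1⊕1 = 0
s4: b4⊕b5⊕b6⊕b7 = 1⊕1⊕1⊕1 = 0
Syndrome (s4...s1) = 001 → position 1.
Overall parity (XOR of all 8 bits, including p0): 0⊕1⊕0⊕0⊕1⊕1⊕1⊕1 = 1
Overall=1, syndrome position=1 → single-bit error at position 1.

single 1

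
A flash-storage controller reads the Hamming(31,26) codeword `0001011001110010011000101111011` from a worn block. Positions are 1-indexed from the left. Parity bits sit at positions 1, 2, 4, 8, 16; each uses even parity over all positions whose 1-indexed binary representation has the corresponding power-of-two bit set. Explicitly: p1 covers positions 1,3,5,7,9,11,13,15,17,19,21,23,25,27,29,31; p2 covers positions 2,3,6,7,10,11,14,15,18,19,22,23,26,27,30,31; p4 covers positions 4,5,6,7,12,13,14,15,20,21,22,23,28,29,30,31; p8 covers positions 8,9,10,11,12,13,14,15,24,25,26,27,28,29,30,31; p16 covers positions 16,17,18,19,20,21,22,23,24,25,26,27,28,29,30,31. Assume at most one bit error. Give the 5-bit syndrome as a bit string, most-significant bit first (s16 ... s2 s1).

10100

s1: b1⊕b3⊕b5⊕b7⊕b9⊕b11⊕b13⊕b15⊕b17⊕b19⊕b21⊕b23⊕b25⊕b27⊕b29⊕b31 = 0⊕0⊕0⊕1⊕0⊕1⊕0⊕1⊕0⊕1⊕0⊕1⊕1⊕1⊕0⊕1 = 0
s2: b2⊕b3⊕b6⊕b7⊕b10⊕b11⊕b14⊕b15⊕b18⊕b19⊕b22⊕b23⊕b26⊕b27⊕b30⊕b31 = 0⊕0⊕1⊕1⊕1⊕1⊕0⊕1⊕1⊕1⊕0⊕1⊕1⊕1⊕1⊕1 = 0
s4: b4⊕b5⊕b6⊕b7⊕b12⊕b13⊕b14⊕b15⊕b20⊕b21⊕b22⊕b23⊕b28⊕b29⊕b30⊕b31 = 1⊕0⊕1⊕1⊕1⊕0⊕0⊕1⊕0⊕0⊕0⊕1⊕1⊕0⊕1⊕1 = 1
s8: b8⊕b9⊕b10⊕b11⊕b12⊕b13⊕b14⊕b15⊕b24⊕b25⊕b26⊕b27⊕b28⊕b29⊕b30⊕b31 = 0⊕0⊕1⊕1⊕1⊕0⊕0⊕1⊕0⊕1⊕1⊕1⊕1⊕0⊕1⊕1 = 0
s16: b16⊕b17⊕b18⊕b19⊕b20⊕b21⊕b22⊕b23⊕b24⊕b25⊕b26⊕b27⊕b28⊕b29⊕b30⊕b31 = 0⊕0⊕1⊕1⊕0⊕0⊕0⊕1⊕0⊕1⊕1⊕1⊕1⊕0⊕1⊕1 = 1
Syndrome (s16...s1) = 10100 → position 20.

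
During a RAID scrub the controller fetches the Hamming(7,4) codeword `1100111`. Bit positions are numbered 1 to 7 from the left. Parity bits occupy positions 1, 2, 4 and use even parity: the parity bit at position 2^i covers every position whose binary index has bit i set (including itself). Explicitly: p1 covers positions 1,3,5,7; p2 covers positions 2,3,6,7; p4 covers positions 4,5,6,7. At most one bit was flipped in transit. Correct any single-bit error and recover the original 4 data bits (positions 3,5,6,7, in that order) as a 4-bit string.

s1: b1⊕b3⊕b5⊕b7 = 1⊕0⊕1⊕1 = 1
s2: b2⊕b3⊕b6⊕b7 = 1⊕0⊕1⊕1 = 1
s4: b4⊕b5⊕b6⊕b7 = 0⊕1⊕1⊕1 = 1
Syndrome (s4...s1) = 111 → position 7.
Flip bit 7: corrected codeword = 1100110
Data bits at positions 3,5,6,7: 0110

0110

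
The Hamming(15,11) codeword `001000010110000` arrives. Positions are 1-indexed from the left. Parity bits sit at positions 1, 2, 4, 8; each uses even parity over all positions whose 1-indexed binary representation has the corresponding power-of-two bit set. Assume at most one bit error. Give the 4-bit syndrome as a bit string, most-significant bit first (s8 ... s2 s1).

s1: b1⊕b3⊕b5⊕b7⊕b9⊕b11⊕b13⊕b15 = 0⊕1⊕0⊕0⊕0⊕1⊕0⊕0 = 0
s2: b2⊕b3⊕b6⊕b7⊕b10⊕b11⊕b14⊕b15 = 0⊕1⊕0⊕0⊕1⊕1⊕0⊕0 = 1
s4: b4⊕b5⊕b6⊕b7⊕b12⊕b13⊕b14⊕b15 = 0⊕0⊕0⊕0⊕0⊕0⊕0⊕0 = 0
s8: b8⊕b9⊕b10⊕b11⊕b12⊕b13⊕b14⊕b15 = 1⊕0⊕1⊕1⊕0⊕0⊕0⊕0 = 1
Syndrome (s8...s1) = 1010 → position 10.

1010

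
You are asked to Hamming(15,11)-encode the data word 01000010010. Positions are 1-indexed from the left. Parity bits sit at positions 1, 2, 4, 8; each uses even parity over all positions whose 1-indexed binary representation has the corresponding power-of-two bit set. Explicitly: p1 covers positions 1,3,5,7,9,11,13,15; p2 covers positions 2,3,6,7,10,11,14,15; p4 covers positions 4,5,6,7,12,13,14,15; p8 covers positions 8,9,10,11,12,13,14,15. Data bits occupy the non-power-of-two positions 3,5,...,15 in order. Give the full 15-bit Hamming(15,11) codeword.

000010000010010

Place data bits at non-power-of-two positions: b3=0, b5=1, b6=0, b7=0, b9=0, b10=0, b11=1, b12=0, b13=0, b14=1, b15=0.
p1 = XOR of data positions {3,5,7,9,11,13,15} = 0⊕1⊕0⊕0⊕1⊕0⊕0 = 0
p2 = XOR of data positions {3,6,7,10,11,14,15} = 0⊕0⊕0⊕0⊕1⊕1⊕0 = 0
p4 = XOR of data positions {5,6,7,12,13,14,15} = 1⊕0⊕0⊕0⊕0⊕1⊕0 = 0
p8 = XOR of data positions {9,10,11,12,13,14,15} = 0⊕0⊕1⊕0⊕0⊕1⊕0 = 0
Codeword b1..b15 = 000010000010010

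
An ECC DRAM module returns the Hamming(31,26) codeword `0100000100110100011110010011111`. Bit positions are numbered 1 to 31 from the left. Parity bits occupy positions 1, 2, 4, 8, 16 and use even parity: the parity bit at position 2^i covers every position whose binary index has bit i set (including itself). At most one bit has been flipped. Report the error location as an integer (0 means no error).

s1: b1⊕b3⊕b5⊕b7⊕b9⊕b11⊕b13⊕b15⊕b17⊕b19⊕b21⊕b23⊕b25⊕b27⊕b29⊕b31 = 0⊕0⊕0⊕0⊕0⊕1⊕0⊕0⊕0⊕1⊕1⊕0⊕0⊕1⊕1⊕1 = 0
s2: b2⊕b3⊕b6⊕b7⊕b10⊕b11⊕b14⊕b15⊕b18⊕b19⊕b22⊕b23⊕b26⊕b27⊕b30⊕b31 = 1⊕0⊕0⊕0⊕0⊕1⊕1⊕0⊕1⊕1⊕0⊕0⊕0⊕1⊕1⊕1 = 0
s4: b4⊕b5⊕b6⊕b7⊕b12⊕b13⊕b14⊕b15⊕b20⊕b21⊕b22⊕b23⊕b28⊕b29⊕b30⊕b31 = 0⊕0⊕0⊕0⊕1⊕0⊕1⊕0⊕1⊕1⊕0⊕0⊕1⊕1⊕1⊕1 = 0
s8: b8⊕b9⊕b10⊕b11⊕b12⊕b13⊕b14⊕b15⊕b24⊕b25⊕b26⊕b27⊕b28⊕b29⊕b30⊕b31 = 1⊕0⊕0⊕1⊕1⊕0⊕1⊕0⊕1⊕0⊕0⊕1⊕1⊕1⊕1⊕1 = 0
s16: b16⊕b17⊕b18⊕b19⊕b20⊕b21⊕b22⊕b23⊕b24⊕b25⊕b26⊕b27⊕b28⊕b29⊕b30⊕b31 = 0⊕0⊕1⊕1⊕1⊕1⊕0⊕0⊕1⊕0⊕0⊕1⊕1⊕1⊕1⊕1 = 0
Syndrome (s16...s1) = 00000 → position 0 (no error).

0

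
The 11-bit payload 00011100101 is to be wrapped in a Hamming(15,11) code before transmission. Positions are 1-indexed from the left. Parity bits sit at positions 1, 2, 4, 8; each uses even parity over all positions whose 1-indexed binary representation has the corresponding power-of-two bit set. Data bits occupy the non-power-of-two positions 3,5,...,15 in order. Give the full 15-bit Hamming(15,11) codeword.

Place data bits at non-power-of-two positions: b3=0, b5=0, b6=0, b7=1, b9=1, b10=1, b11=0, b12=0, b13=1, b14=0, b15=1.
p1 = XOR of data positions {3,5,7,9,11,13,15} = 0⊕0⊕1⊕1⊕0⊕1⊕1 = 0
p2 = XOR of data positions {3,6,7,10,11,14,15} = 0⊕0⊕1⊕1⊕0⊕0⊕1 = 1
p4 = XOR of data positions {5,6,7,12,13,14,15} = 0⊕0⊕1⊕0⊕1⊕0⊕1 = 1
p8 = XOR of data positions {9,10,11,12,13,14,15} = 1⊕1⊕0⊕0⊕1⊕0⊕1 = 0
Codeword b1..b15 = 010100101100101

010100101100101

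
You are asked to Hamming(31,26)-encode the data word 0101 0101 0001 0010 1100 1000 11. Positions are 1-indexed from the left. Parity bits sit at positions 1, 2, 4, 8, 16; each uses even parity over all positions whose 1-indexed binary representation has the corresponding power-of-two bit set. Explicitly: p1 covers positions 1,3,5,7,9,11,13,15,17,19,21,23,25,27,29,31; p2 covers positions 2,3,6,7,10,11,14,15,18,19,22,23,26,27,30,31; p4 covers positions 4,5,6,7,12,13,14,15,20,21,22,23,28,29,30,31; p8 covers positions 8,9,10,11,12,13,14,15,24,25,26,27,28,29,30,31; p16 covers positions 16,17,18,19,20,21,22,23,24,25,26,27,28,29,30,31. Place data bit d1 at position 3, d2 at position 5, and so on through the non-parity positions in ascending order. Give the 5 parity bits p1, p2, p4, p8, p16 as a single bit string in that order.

11011

Place data bits at non-power-of-two positions: b3=0, b5=1, b6=0, b7=1, b9=0, b10=1, b11=0, b12=1, b13=0, b14=0, b15=0, b17=1, b18=0, b19=0, b20=1, b21=0, b22=1, b23=1, b24=0, b25=0, b26=1, b27=0, b28=0, b29=0, b30=1, b31=1.
p1 = XOR of data positions {3,5,7,9,11,13,15,17,19,21,23,25,27,29,31} = 0⊕1⊕1⊕0⊕0⊕0⊕0⊕1⊕0⊕0⊕1⊕0⊕0⊕0⊕1 = 1
p2 = XOR of data positions {3,6,7,10,11,14,15,18,19,22,23,26,27,30,31} = 0⊕0⊕1⊕1⊕0⊕0⊕0⊕0⊕0⊕1⊕1⊕1⊕0⊕1⊕1 = 1
p4 = XOR of data positions {5,6,7,12,13,14,15,20,21,22,23,28,29,30,31} = 1⊕0⊕1⊕1⊕0⊕0⊕0⊕1⊕0⊕1⊕1⊕0⊕0⊕1⊕1 = 0
p8 = XOR of data positions {9,10,11,12,13,14,15,24,25,26,27,28,29,30,31} = 0⊕1⊕0⊕1⊕0⊕0⊕0⊕0⊕0⊕1⊕0⊕0⊕0⊕1⊕1 = 1
p16 = XOR of data positions {17,18,19,20,21,22,23,24,25,26,27,28,29,30,31} = 1⊕0⊕0⊕1⊕0⊕1⊕1⊕0⊕0⊕1⊕0⊕0⊕0⊕1⊕1 = 1
Parity bits p1,p2,p4,p8,p16 = 11011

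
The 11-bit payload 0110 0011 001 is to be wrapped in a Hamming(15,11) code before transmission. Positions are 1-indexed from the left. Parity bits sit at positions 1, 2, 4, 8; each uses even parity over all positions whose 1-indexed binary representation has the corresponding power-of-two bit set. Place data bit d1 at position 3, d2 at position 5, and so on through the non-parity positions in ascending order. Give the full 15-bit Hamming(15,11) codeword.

110011010011001

Place data bits at non-power-of-two positions: b3=0, b5=1, b6=1, b7=0, b9=0, b10=0, b11=1, b12=1, b13=0, b14=0, b15=1.
p1 = XOR of data positions {3,5,7,9,11,13,15} = 0⊕1⊕0⊕0⊕1⊕0⊕1 = 1
p2 = XOR of data positions {3,6,7,10,11,14,15} = 0⊕1⊕0⊕0⊕1⊕0⊕1 = 1
p4 = XOR of data positions {5,6,7,12,13,14,15} = 1⊕1⊕0⊕1⊕0⊕0⊕1 = 0
p8 = XOR of data positions {9,10,11,12,13,14,15} = 0⊕0⊕1⊕1⊕0⊕0⊕1 = 1
Codeword b1..b15 = 110011010011001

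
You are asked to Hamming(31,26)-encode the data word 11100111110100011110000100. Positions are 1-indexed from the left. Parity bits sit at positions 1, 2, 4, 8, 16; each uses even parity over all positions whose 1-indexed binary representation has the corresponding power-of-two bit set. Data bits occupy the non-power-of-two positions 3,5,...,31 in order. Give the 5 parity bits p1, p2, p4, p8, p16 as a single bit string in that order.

Place data bits at non-power-of-two positions: b3=1, b5=1, b6=1, b7=0, b9=0, b10=1, b11=1, b12=1, b13=1, b14=1, b15=0, b17=1, b18=0, b19=0, b20=0, b21=1, b22=1, b23=1, b24=1, b25=0, b26=0, b27=0, b28=0, b29=1, b30=0, b31=0.
p1 = XOR of data positions {3,5,7,9,11,13,15,17,19,21,23,25,27,29,31} = 1⊕1⊕0⊕0⊕1⊕1⊕0⊕1⊕0⊕1⊕1⊕0⊕0⊕1⊕0 = 0
p2 = XOR of data positions {3,6,7,10,11,14,15,18,19,22,23,26,27,30,31} = 1⊕1⊕0⊕1⊕1⊕1⊕0⊕0⊕0⊕1⊕1⊕0⊕0⊕0⊕0 = 1
p4 = XOR of data positions {5,6,7,12,13,14,15,20,21,22,23,28,29,30,31} = 1⊕1⊕0⊕1⊕1⊕1⊕0⊕0⊕1⊕1⊕1⊕0⊕1⊕0⊕0 = 1
p8 = XOR of data positions {9,10,11,12,13,14,15,24,25,26,27,28,29,30,31} = 0⊕1⊕1⊕1⊕1⊕1⊕0⊕1⊕0⊕0⊕0⊕0⊕1⊕0⊕0 = 1
p16 = XOR of data positions {17,18,19,20,21,22,23,24,25,26,27,28,29,30,31} = 1⊕0⊕0⊕0⊕1⊕1⊕1⊕1⊕0⊕0⊕0⊕0⊕1⊕0⊕0 = 0
Parity bits p1,p2,p4,p8,p16 = 01110

01110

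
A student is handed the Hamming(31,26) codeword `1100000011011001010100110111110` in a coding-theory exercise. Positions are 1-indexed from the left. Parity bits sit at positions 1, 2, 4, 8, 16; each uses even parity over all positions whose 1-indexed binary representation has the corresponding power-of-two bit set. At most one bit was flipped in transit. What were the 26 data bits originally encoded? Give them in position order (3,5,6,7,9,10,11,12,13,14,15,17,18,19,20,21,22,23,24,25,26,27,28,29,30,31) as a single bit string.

s1: b1⊕b3⊕b5⊕b7⊕b9⊕b11⊕b13⊕b15⊕b17⊕b19⊕b21⊕b23⊕b25⊕b27⊕b29⊕b31 = 1⊕0⊕0⊕0⊕1⊕0⊕1⊕0⊕0⊕0⊕0⊕1⊕0⊕1⊕1⊕0 = 0
s2: b2⊕b3⊕b6⊕b7⊕b10⊕b11⊕b14⊕b15⊕b18⊕b19⊕b22⊕b23⊕b26⊕b27⊕b30⊕b31 = 1⊕0⊕0⊕0⊕1⊕0⊕0⊕0⊕1⊕0⊕0⊕1⊕1⊕1⊕1⊕0 = 1
s4: b4⊕b5⊕b6⊕b7⊕b12⊕b13⊕b14⊕b15⊕b20⊕b21⊕b22⊕b23⊕b28⊕b29⊕b30⊕b31 = 0⊕0⊕0⊕0⊕1⊕1⊕0⊕0⊕1⊕0⊕0⊕1⊕1⊕1⊕1⊕0 = 1
s8: b8⊕b9⊕b10⊕b11⊕b12⊕b13⊕b14⊕b15⊕b24⊕b25⊕b26⊕b27⊕b28⊕b29⊕b30⊕b31 = 0⊕1⊕1⊕0⊕1⊕1⊕0⊕0⊕1⊕0⊕1⊕1⊕1⊕1⊕1⊕0 = 0
s16: b16⊕b17⊕b18⊕b19⊕b20⊕b21⊕b22⊕b23⊕b24⊕b25⊕b26⊕b27⊕b28⊕b29⊕b30⊕b31 = 1⊕0⊕1⊕0⊕1⊕0⊕0⊕1⊕1⊕0⊕1⊕1⊕1⊕1⊕1⊕0 = 0
Syndrome (s16...s1) = 00110 → position 6.
Flip bit 6: corrected codeword = 1100010011011001010100110111110
Data bits at positions 3,5,6,7,9,10,11,12,13,14,15,17,18,19,20,21,22,23,24,25,26,27,28,29,30,31: 00101101100010100110111110

00101101100010100110111110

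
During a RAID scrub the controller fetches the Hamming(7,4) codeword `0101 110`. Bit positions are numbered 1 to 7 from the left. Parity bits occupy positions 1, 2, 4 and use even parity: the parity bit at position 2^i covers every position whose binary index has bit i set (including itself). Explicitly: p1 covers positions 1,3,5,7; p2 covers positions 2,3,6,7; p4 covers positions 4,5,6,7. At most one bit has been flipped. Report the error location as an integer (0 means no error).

s1: b1⊕b3⊕b5⊕b7 = 0⊕0⊕1⊕0 = 1
s2: b2⊕b3⊕b6⊕b7 = 1⊕0⊕1⊕0 = 0
s4: b4⊕b5⊕b6⊕b7 = 1⊕1⊕1⊕0 = 1
Syndrome (s4...s1) = 101 → position 5.

5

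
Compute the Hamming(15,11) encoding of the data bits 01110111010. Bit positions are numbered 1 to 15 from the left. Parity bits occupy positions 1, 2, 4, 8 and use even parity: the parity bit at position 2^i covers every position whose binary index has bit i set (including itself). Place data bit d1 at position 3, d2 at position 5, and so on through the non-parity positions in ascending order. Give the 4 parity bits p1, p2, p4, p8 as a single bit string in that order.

Place data bits at non-power-of-two positions: b3=0, b5=1, b6=1, b7=1, b9=0, b10=1, b11=1, b12=1, b13=0, b14=1, b15=0.
p1 = XOR of data positions {3,5,7,9,11,13,15} = 0⊕1⊕1⊕0⊕1⊕0⊕0 = 1
p2 = XOR of data positions {3,6,7,10,11,14,15} = 0⊕1⊕1⊕1⊕1⊕1⊕0 = 1
p4 = XOR of data positions {5,6,7,12,13,14,15} = 1⊕1⊕1⊕1⊕0⊕1⊕0 = 1
p8 = XOR of data positions {9,10,11,12,13,14,15} = 0⊕1⊕1⊕1⊕0⊕1⊕0 = 0
Parity bits p1,p2,p4,p8 = 1110

1110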